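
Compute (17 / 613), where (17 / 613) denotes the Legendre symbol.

1

17 ≡ 1 (mod 4), so quadratic reciprocity gives (17 / 613) = (613 / 17). Reduce: 613 ≡ 1 (mod 17). Now have (1 / 17).
(1 / 17) = 1. Collecting the sign factors: 1.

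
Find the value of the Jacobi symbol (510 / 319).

-1

(510 / 319)
  = (191 / 319)    [510 ≡ 191 mod 319]
  = -(319 / 191)    [QR: both ≡ 3 mod 4, sign flips]
  = -(128 / 191)    [319 ≡ 128 mod 191]
  = -(1 / 191)    [191 ≡ 7 mod 8 ⇒ (2 / 191)^7 = +1]
  = -1    [(1 / 191) = 1]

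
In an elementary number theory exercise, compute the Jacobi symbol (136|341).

(136|341)
  = -(17|341)    [341 ≡ 5 mod 8 ⇒ (2|341)^3 = -1]
  = -(341|17)    [QR: 17 ≡ 1 mod 4, sign kept]
  = -(1|17)    [341 ≡ 1 mod 17]
  = -1    [(1|17) = 1]

-1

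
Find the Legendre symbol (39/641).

-1

641 ≡ 1 (mod 4), so quadratic reciprocity gives (39/641) = (641/39). Reduce: 641 ≡ 17 (mod 39). Now have (17/39).
17 ≡ 1 (mod 4), so quadratic reciprocity gives (17/39) = (39/17). Reduce: 39 ≡ 5 (mod 17). Now have (5/17).
5 ≡ 1 (mod 4), so quadratic reciprocity gives (5/17) = (17/5). Reduce: 17 ≡ 2 (mod 5). Now have (2/5).
Factor out 2: 2 = 2. Since 5 ≡ 5 (mod 8), (2/5) = -1. Now have -(1/5).
(1/5) = 1. Collecting the sign factors: -1.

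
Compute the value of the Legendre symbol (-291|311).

Pull out -1: (-291|311) = (-1|311)·(291|311). Since 311 ≡ 3 (mod 4), (-1|311) = -1. Now have -(291|311).
Both 291 ≡ 3 and 311 ≡ 3 (mod 4), so reciprocity gives (291|311) = -(311|291). Reduce: 311 ≡ 20 (mod 291). Now have (20|291).
Factor out 2: 20 = 2^2·5. Since 291 ≡ 3 (mod 8), (2|291) = -1, and (2|291)^2 = +1. Now have (5|291).
5 ≡ 1 (mod 4), so quadratic reciprocity gives (5|291) = (291|5). Reduce: 291 ≡ 1 (mod 5). Now have (1|5).
(1|5) = 1. Collecting the sign factors: 1.

1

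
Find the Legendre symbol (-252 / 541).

(-252 / 541)
  = (252 / 541)    [541 ≡ 1 mod 4 ⇒ (-1 / 541) = +1]
  = (63 / 541)    [541 ≡ 5 mod 8 ⇒ (2 / 541)^2 = +1]
  = (541 / 63)    [QR: 541 ≡ 1 mod 4, sign kept]
  = (37 / 63)    [541 ≡ 37 mod 63]
  = (63 / 37)    [QR: 37 ≡ 1 mod 4, sign kept]
  = (26 / 37)    [63 ≡ 26 mod 37]
  = -(13 / 37)    [37 ≡ 5 mod 8 ⇒ (2 / 37) = -1]
  = -(37 / 13)    [QR: 13 ≡ 1 mod 4, sign kept]
  = -(11 / 13)    [37 ≡ 11 mod 13]
  = -(13 / 11)    [QR: 13 ≡ 1 mod 4, sign kept]
  = -(2 / 11)    [13 ≡ 2 mod 11]
  = (1 / 11)    [11 ≡ 3 mod 8 ⇒ (2 / 11) = -1]
  = 1    [(1 / 11) = 1]

1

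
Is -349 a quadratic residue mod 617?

Reduce the numerator: -349 ≡ 268 (mod 617), so (-349|617) = (268|617).
Factor out 2: 268 = 2^2·67. Since 617 ≡ 1 (mod 8), (2|617) = +1, and (2|617)^2 = +1. Now have (67|617).
617 ≡ 1 (mod 4), so quadratic reciprocity gives (67|617) = (617|67). Reduce: 617 ≡ 14 (mod 67). Now have (14|67).
Factor out 2: 14 = 2·7. Since 67 ≡ 3 (mod 8), (2|67) = -1. Now have -(7|67).
Both 7 ≡ 3 and 67 ≡ 3 (mod 4), so reciprocity gives (7|67) = -(67|7). Reduce: 67 ≡ 4 (mod 7). Now have (4|7).
Factor out 2: 4 = 2^2. Since 7 ≡ 7 (mod 8), (2|7) = +1, and (2|7)^2 = +1. Now have (1|7).
(1|7) = 1. Collecting the sign factors: 1.
(-349|617) = 1, and 617 is prime, so -349 is a quadratic residue mod 617.

yes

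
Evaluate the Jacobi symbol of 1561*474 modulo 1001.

0

By multiplicativity, (1561·474/1001) = (1561/1001)·(474/1001).
First factor (1561/1001):
Reduce the numerator: 1561 ≡ 560 (mod 1001), so (1561/1001) = (560/1001).
Factor out 2: 560 = 2^4·35. Since 1001 ≡ 1 (mod 8), (2/1001) = +1, and (2/1001)^4 = +1. Now have (35/1001).
1001 ≡ 1 (mod 4), so quadratic reciprocity gives (35/1001) = (1001/35). Reduce: 1001 ≡ 21 (mod 35). Now have (21/35).
21 ≡ 1 (mod 4), so quadratic reciprocity gives (21/35) = (35/21). Reduce: 35 ≡ 14 (mod 21). Now have (14/21).
Factor out 2: 14 = 2·7. Since 21 ≡ 5 (mod 8), (2/21) = -1. Now have -(7/21).
21 ≡ 1 (mod 4), so quadratic reciprocity gives (7/21) = (21/7). Reduce: 21 ≡ 0 (mod 7). Now have -(0/7).
The numerator is now 0 with denominator 7 > 1: the symbol is 0.
Second factor (474/1001):
Factor out 2: 474 = 2·237. Since 1001 ≡ 1 (mod 8), (2/1001) = +1. Now have (237/1001).
237 ≡ 1 (mod 4), so quadratic reciprocity gives (237/1001) = (1001/237). Reduce: 1001 ≡ 53 (mod 237). Now have (53/237).
53 ≡ 1 (mod 4), so quadratic reciprocity gives (53/237) = (237/53). Reduce: 237 ≡ 25 (mod 53). Now have (25/53).
25 ≡ 1 (mod 4), so quadratic reciprocity gives (25/53) = (53/25). Reduce: 53 ≡ 3 (mod 25). Now have (3/25).
25 ≡ 1 (mod 4), so quadratic reciprocity gives (3/25) = (25/3). Reduce: 25 ≡ 1 (mod 3). Now have (1/3).
(1/3) = 1. Collecting the sign factors: 1.
Product: (0)·(1) = 0.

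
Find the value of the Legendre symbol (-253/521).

-1

Pull out -1: (-253/521) = (-1/521)·(253/521). Since 521 ≡ 1 (mod 4), (-1/521) = +1. Now have (253/521).
253 ≡ 1 (mod 4), so quadratic reciprocity gives (253/521) = (521/253). Reduce: 521 ≡ 15 (mod 253). Now have (15/253).
253 ≡ 1 (mod 4), so quadratic reciprocity gives (15/253) = (253/15). Reduce: 253 ≡ 13 (mod 15). Now have (13/15).
13 ≡ 1 (mod 4), so quadratic reciprocity gives (13/15) = (15/13). Reduce: 15 ≡ 2 (mod 13). Now have (2/13).
Factor out 2: 2 = 2. Since 13 ≡ 5 (mod 8), (2/13) = -1. Now have -(1/13).
(1/13) = 1. Collecting the sign factors: -1.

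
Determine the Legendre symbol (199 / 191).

Reduce the numerator: 199 ≡ 8 (mod 191), so (199 / 191) = (8 / 191).
Factor out 2: 8 = 2^3. Since 191 ≡ 7 (mod 8), (2 / 191) = +1, and (2 / 191)^3 = +1. Now have (1 / 191).
(1 / 191) = 1. Collecting the sign factors: 1.

1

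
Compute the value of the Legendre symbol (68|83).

(68|83)
  = (17|83)    [83 ≡ 3 mod 8 ⇒ (2|83)^2 = +1]
  = (83|17)    [QR: 17 ≡ 1 mod 4, sign kept]
  = (15|17)    [83 ≡ 15 mod 17]
  = (17|15)    [QR: 17 ≡ 1 mod 4, sign kept]
  = (2|15)    [17 ≡ 2 mod 15]
  = (1|15)    [15 ≡ 7 mod 8 ⇒ (2|15) = +1]
  = 1    [(1|15) = 1]

1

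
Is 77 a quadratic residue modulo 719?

(77|719)
  = (719|77)    [QR: 77 ≡ 1 mod 4, sign kept]
  = (26|77)    [719 ≡ 26 mod 77]
  = -(13|77)    [77 ≡ 5 mod 8 ⇒ (2|77) = -1]
  = -(77|13)    [QR: 13 ≡ 1 mod 4, sign kept]
  = -(12|13)    [77 ≡ 12 mod 13]
  = -(3|13)    [13 ≡ 5 mod 8 ⇒ (2|13)^2 = +1]
  = -(13|3)    [QR: 13 ≡ 1 mod 4, sign kept]
  = -(1|3)    [13 ≡ 1 mod 3]
  = -1    [(1|3) = 1]
The Legendre symbol is -1, so x^2 ≡ 77 (mod 719) has no solution.

no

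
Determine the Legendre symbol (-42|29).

(-42|29)
  = (16|29)    [-42 ≡ 16 mod 29]
  = (1|29)    [29 ≡ 5 mod 8 ⇒ (2|29)^4 = +1]
  = 1    [(1|29) = 1]

1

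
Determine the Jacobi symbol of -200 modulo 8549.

(-200/8549)
  = (200/8549)    [8549 ≡ 1 mod 4 ⇒ (-1/8549) = +1]
  = -(25/8549)    [8549 ≡ 5 mod 8 ⇒ (2/8549)^3 = -1]
  = -(8549/25)    [QR: 25 ≡ 1 mod 4, sign kept]
  = -(24/25)    [8549 ≡ 24 mod 25]
  = -(3/25)    [25 ≡ 1 mod 8 ⇒ (2/25)^3 = +1]
  = -(25/3)    [QR: 25 ≡ 1 mod 4, sign kept]
  = -(1/3)    [25 ≡ 1 mod 3]
  = -1    [(1/3) = 1]

-1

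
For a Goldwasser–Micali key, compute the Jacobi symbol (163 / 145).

Reduce the numerator: 163 ≡ 18 (mod 145), so (163 / 145) = (18 / 145).
Factor out 2: 18 = 2·9. Since 145 ≡ 1 (mod 8), (2 / 145) = +1. Now have (9 / 145).
9 ≡ 1 (mod 4), so quadratic reciprocity gives (9 / 145) = (145 / 9). Reduce: 145 ≡ 1 (mod 9). Now have (1 / 9).
(1 / 9) = 1. Collecting the sign factors: 1.

1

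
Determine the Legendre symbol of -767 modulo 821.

Reduce the numerator: -767 ≡ 54 (mod 821), so (-767/821) = (54/821).
Factor out 2: 54 = 2·27. Since 821 ≡ 5 (mod 8), (2/821) = -1. Now have -(27/821).
821 ≡ 1 (mod 4), so quadratic reciprocity gives (27/821) = (821/27). Reduce: 821 ≡ 11 (mod 27). Now have -(11/27).
Both 11 ≡ 3 and 27 ≡ 3 (mod 4), so reciprocity gives (11/27) = -(27/11). Reduce: 27 ≡ 5 (mod 11). Now have (5/11).
5 ≡ 1 (mod 4), so quadratic reciprocity gives (5/11) = (11/5). Reduce: 11 ≡ 1 (mod 5). Now have (1/5).
(1/5) = 1. Collecting the sign factors: 1.

1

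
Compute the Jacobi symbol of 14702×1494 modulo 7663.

By multiplicativity, (14702·1494|7663) = (14702|7663)·(1494|7663).
First factor (14702|7663):
Reduce the numerator: 14702 ≡ 7039 (mod 7663), so (14702|7663) = (7039|7663).
Both 7039 ≡ 3 and 7663 ≡ 3 (mod 4), so reciprocity gives (7039|7663) = -(7663|7039). Reduce: 7663 ≡ 624 (mod 7039). Now have -(624|7039).
Factor out 2: 624 = 2^4·39. Since 7039 ≡ 7 (mod 8), (2|7039) = +1, and (2|7039)^4 = +1. Now have -(39|7039).
Both 39 ≡ 3 and 7039 ≡ 3 (mod 4), so reciprocity gives (39|7039) = -(7039|39). Reduce: 7039 ≡ 19 (mod 39). Now have (19|39).
Both 19 ≡ 3 and 39 ≡ 3 (mod 4), so reciprocity gives (19|39) = -(39|19). Reduce: 39 ≡ 1 (mod 19). Now have -(1|19).
(1|19) = 1. Collecting the sign factors: -1.
Second factor (1494|7663):
Factor out 2: 1494 = 2·747. Since 7663 ≡ 7 (mod 8), (2|7663) = +1. Now have (747|7663).
Both 747 ≡ 3 and 7663 ≡ 3 (mod 4), so reciprocity gives (747|7663) = -(7663|747). Reduce: 7663 ≡ 193 (mod 747). Now have -(193|747).
193 ≡ 1 (mod 4), so quadratic reciprocity gives (193|747) = (747|193). Reduce: 747 ≡ 168 (mod 193). Now have -(168|193).
Factor out 2: 168 = 2^3·21. Since 193 ≡ 1 (mod 8), (2|193) = +1, and (2|193)^3 = +1. Now have -(21|193).
21 ≡ 1 (mod 4), so quadratic reciprocity gives (21|193) = (193|21). Reduce: 193 ≡ 4 (mod 21). Now have -(4|21).
Factor out 2: 4 = 2^2. Since 21 ≡ 5 (mod 8), (2|21) = -1, and (2|21)^2 = +1. Now have -(1|21).
(1|21) = 1. Collecting the sign factors: -1.
Product: (-1)·(-1) = 1.

1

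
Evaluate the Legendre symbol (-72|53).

(-72|53)
  = (34|53)    [-72 ≡ 34 mod 53]
  = -(17|53)    [53 ≡ 5 mod 8 ⇒ (2|53) = -1]
  = -(53|17)    [QR: 17 ≡ 1 mod 4, sign kept]
  = -(2|17)    [53 ≡ 2 mod 17]
  = -(1|17)    [17 ≡ 1 mod 8 ⇒ (2|17) = +1]
  = -1    [(1|17) = 1]

-1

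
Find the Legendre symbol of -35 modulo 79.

1

(-35|79)
  = (44|79)    [-35 ≡ 44 mod 79]
  = (11|79)    [79 ≡ 7 mod 8 ⇒ (2|79)^2 = +1]
  = -(79|11)    [QR: both ≡ 3 mod 4, sign flips]
  = -(2|11)    [79 ≡ 2 mod 11]
  = (1|11)    [11 ≡ 3 mod 8 ⇒ (2|11) = -1]
  = 1    [(1|11) = 1]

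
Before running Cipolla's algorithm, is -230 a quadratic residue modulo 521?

no

(-230/521)
  = (230/521)    [521 ≡ 1 mod 4 ⇒ (-1/521) = +1]
  = (115/521)    [521 ≡ 1 mod 8 ⇒ (2/521) = +1]
  = (521/115)    [QR: 521 ≡ 1 mod 4, sign kept]
  = (61/115)    [521 ≡ 61 mod 115]
  = (115/61)    [QR: 61 ≡ 1 mod 4, sign kept]
  = (54/61)    [115 ≡ 54 mod 61]
  = -(27/61)    [61 ≡ 5 mod 8 ⇒ (2/61) = -1]
  = -(61/27)    [QR: 61 ≡ 1 mod 4, sign kept]
  = -(7/27)    [61 ≡ 7 mod 27]
  = (27/7)    [QR: both ≡ 3 mod 4, sign flips]
  = (6/7)    [27 ≡ 6 mod 7]
  = (3/7)    [7 ≡ 7 mod 8 ⇒ (2/7) = +1]
  = -(7/3)    [QR: both ≡ 3 mod 4, sign flips]
  = -(1/3)    [7 ≡ 1 mod 3]
  = -1    [(1/3) = 1]
The Legendre symbol is -1, so x^2 ≡ -230 (mod 521) has no solution.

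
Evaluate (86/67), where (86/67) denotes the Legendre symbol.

1

Reduce the numerator: 86 ≡ 19 (mod 67), so (86/67) = (19/67).
Both 19 ≡ 3 and 67 ≡ 3 (mod 4), so reciprocity gives (19/67) = -(67/19). Reduce: 67 ≡ 10 (mod 19). Now have -(10/19).
Factor out 2: 10 = 2·5. Since 19 ≡ 3 (mod 8), (2/19) = -1. Now have (5/19).
5 ≡ 1 (mod 4), so quadratic reciprocity gives (5/19) = (19/5). Reduce: 19 ≡ 4 (mod 5). Now have (4/5).
Factor out 2: 4 = 2^2. Since 5 ≡ 5 (mod 8), (2/5) = -1, and (2/5)^2 = +1. Now have (1/5).
(1/5) = 1. Collecting the sign factors: 1.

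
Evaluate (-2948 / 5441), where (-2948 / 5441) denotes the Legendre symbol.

Pull out -1: (-2948 / 5441) = (-1 / 5441)·(2948 / 5441). Since 5441 ≡ 1 (mod 4), (-1 / 5441) = +1. Now have (2948 / 5441).
Factor out 2: 2948 = 2^2·737. Since 5441 ≡ 1 (mod 8), (2 / 5441) = +1, and (2 / 5441)^2 = +1. Now have (737 / 5441).
737 ≡ 1 (mod 4), so quadratic reciprocity gives (737 / 5441) = (5441 / 737). Reduce: 5441 ≡ 282 (mod 737). Now have (282 / 737).
Factor out 2: 282 = 2·141. Since 737 ≡ 1 (mod 8), (2 / 737) = +1. Now have (141 / 737).
141 ≡ 1 (mod 4), so quadratic reciprocity gives (141 / 737) = (737 / 141). Reduce: 737 ≡ 32 (mod 141). Now have (32 / 141).
Factor out 2: 32 = 2^5. Since 141 ≡ 5 (mod 8), (2 / 141) = -1, and (2 / 141)^5 = -1. Now have -(1 / 141).
(1 / 141) = 1. Collecting the sign factors: -1.

-1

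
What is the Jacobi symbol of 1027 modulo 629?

-1

(1027|629)
  = (398|629)    [1027 ≡ 398 mod 629]
  = -(199|629)    [629 ≡ 5 mod 8 ⇒ (2|629) = -1]
  = -(629|199)    [QR: 629 ≡ 1 mod 4, sign kept]
  = -(32|199)    [629 ≡ 32 mod 199]
  = -(1|199)    [199 ≡ 7 mod 8 ⇒ (2|199)^5 = +1]
  = -1    [(1|199) = 1]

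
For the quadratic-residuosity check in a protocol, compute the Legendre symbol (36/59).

1

(36/59)
  = (9/59)    [59 ≡ 3 mod 8 ⇒ (2/59)^2 = +1]
  = (59/9)    [QR: 9 ≡ 1 mod 4, sign kept]
  = (5/9)    [59 ≡ 5 mod 9]
  = (9/5)    [QR: 5 ≡ 1 mod 4, sign kept]
  = (4/5)    [9 ≡ 4 mod 5]
  = (1/5)    [5 ≡ 5 mod 8 ⇒ (2/5)^2 = +1]
  = 1    [(1/5) = 1]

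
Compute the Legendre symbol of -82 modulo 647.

(-82|647)
  = -(82|647)    [647 ≡ 3 mod 4 ⇒ (-1|647) = -1]
  = -(41|647)    [647 ≡ 7 mod 8 ⇒ (2|647) = +1]
  = -(647|41)    [QR: 41 ≡ 1 mod 4, sign kept]
  = -(32|41)    [647 ≡ 32 mod 41]
  = -(1|41)    [41 ≡ 1 mod 8 ⇒ (2|41)^5 = +1]
  = -1    [(1|41) = 1]

-1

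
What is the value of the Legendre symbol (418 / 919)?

-1

(418 / 919)
  = (209 / 919)    [919 ≡ 7 mod 8 ⇒ (2 / 919) = +1]
  = (919 / 209)    [QR: 209 ≡ 1 mod 4, sign kept]
  = (83 / 209)    [919 ≡ 83 mod 209]
  = (209 / 83)    [QR: 209 ≡ 1 mod 4, sign kept]
  = (43 / 83)    [209 ≡ 43 mod 83]
  = -(83 / 43)    [QR: both ≡ 3 mod 4, sign flips]
  = -(40 / 43)    [83 ≡ 40 mod 43]
  = (5 / 43)    [43 ≡ 3 mod 8 ⇒ (2 / 43)^3 = -1]
  = (43 / 5)    [QR: 5 ≡ 1 mod 4, sign kept]
  = (3 / 5)    [43 ≡ 3 mod 5]
  = (5 / 3)    [QR: 5 ≡ 1 mod 4, sign kept]
  = (2 / 3)    [5 ≡ 2 mod 3]
  = -(1 / 3)    [3 ≡ 3 mod 8 ⇒ (2 / 3) = -1]
  = -1    [(1 / 3) = 1]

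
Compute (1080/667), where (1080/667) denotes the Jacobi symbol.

-1

Reduce the numerator: 1080 ≡ 413 (mod 667), so (1080/667) = (413/667).
413 ≡ 1 (mod 4), so quadratic reciprocity gives (413/667) = (667/413). Reduce: 667 ≡ 254 (mod 413). Now have (254/413).
Factor out 2: 254 = 2·127. Since 413 ≡ 5 (mod 8), (2/413) = -1. Now have -(127/413).
413 ≡ 1 (mod 4), so quadratic reciprocity gives (127/413) = (413/127). Reduce: 413 ≡ 32 (mod 127). Now have -(32/127).
Factor out 2: 32 = 2^5. Since 127 ≡ 7 (mod 8), (2/127) = +1, and (2/127)^5 = +1. Now have -(1/127).
(1/127) = 1. Collecting the sign factors: -1.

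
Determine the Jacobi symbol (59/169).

(59/169)
  = (169/59)    [QR: 169 ≡ 1 mod 4, sign kept]
  = (51/59)    [169 ≡ 51 mod 59]
  = -(59/51)    [QR: both ≡ 3 mod 4, sign flips]
  = -(8/51)    [59 ≡ 8 mod 51]
  = (1/51)    [51 ≡ 3 mod 8 ⇒ (2/51)^3 = -1]
  = 1    [(1/51) = 1]

1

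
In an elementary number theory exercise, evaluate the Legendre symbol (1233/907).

Reduce the numerator: 1233 ≡ 326 (mod 907), so (1233/907) = (326/907).
Factor out 2: 326 = 2·163. Since 907 ≡ 3 (mod 8), (2/907) = -1. Now have -(163/907).
Both 163 ≡ 3 and 907 ≡ 3 (mod 4), so reciprocity gives (163/907) = -(907/163). Reduce: 907 ≡ 92 (mod 163). Now have (92/163).
Factor out 2: 92 = 2^2·23. Since 163 ≡ 3 (mod 8), (2/163) = -1, and (2/163)^2 = +1. Now have (23/163).
Both 23 ≡ 3 and 163 ≡ 3 (mod 4), so reciprocity gives (23/163) = -(163/23). Reduce: 163 ≡ 2 (mod 23). Now have -(2/23).
Factor out 2: 2 = 2. Since 23 ≡ 7 (mod 8), (2/23) = +1. Now have -(1/23).
(1/23) = 1. Collecting the sign factors: -1.

-1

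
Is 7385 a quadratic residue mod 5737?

(7385|5737)
  = (1648|5737)    [7385 ≡ 1648 mod 5737]
  = (103|5737)    [5737 ≡ 1 mod 8 ⇒ (2|5737)^4 = +1]
  = (5737|103)    [QR: 5737 ≡ 1 mod 4, sign kept]
  = (72|103)    [5737 ≡ 72 mod 103]
  = (9|103)    [103 ≡ 7 mod 8 ⇒ (2|103)^3 = +1]
  = (103|9)    [QR: 9 ≡ 1 mod 4, sign kept]
  = (4|9)    [103 ≡ 4 mod 9]
  = (1|9)    [9 ≡ 1 mod 8 ⇒ (2|9)^2 = +1]
  = 1    [(1|9) = 1]
The Legendre symbol is 1, so x^2 ≡ 7385 (mod 5737) has solution.

yes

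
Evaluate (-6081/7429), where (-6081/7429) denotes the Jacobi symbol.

-1

(-6081/7429)
  = (6081/7429)    [7429 ≡ 1 mod 4 ⇒ (-1/7429) = +1]
  = (7429/6081)    [QR: 6081 ≡ 1 mod 4, sign kept]
  = (1348/6081)    [7429 ≡ 1348 mod 6081]
  = (337/6081)    [6081 ≡ 1 mod 8 ⇒ (2/6081)^2 = +1]
  = (6081/337)    [QR: 337 ≡ 1 mod 4, sign kept]
  = (15/337)    [6081 ≡ 15 mod 337]
  = (337/15)    [QR: 337 ≡ 1 mod 4, sign kept]
  = (7/15)    [337 ≡ 7 mod 15]
  = -(15/7)    [QR: both ≡ 3 mod 4, sign flips]
  = -(1/7)    [15 ≡ 1 mod 7]
  = -1    [(1/7) = 1]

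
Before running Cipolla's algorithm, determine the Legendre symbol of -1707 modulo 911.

(-1707|911)
  = -(1707|911)    [911 ≡ 3 mod 4 ⇒ (-1|911) = -1]
  = -(796|911)    [1707 ≡ 796 mod 911]
  = -(199|911)    [911 ≡ 7 mod 8 ⇒ (2|911)^2 = +1]
  = (911|199)    [QR: both ≡ 3 mod 4, sign flips]
  = (115|199)    [911 ≡ 115 mod 199]
  = -(199|115)    [QR: both ≡ 3 mod 4, sign flips]
  = -(84|115)    [199 ≡ 84 mod 115]
  = -(21|115)    [115 ≡ 3 mod 8 ⇒ (2|115)^2 = +1]
  = -(115|21)    [QR: 21 ≡ 1 mod 4, sign kept]
  = -(10|21)    [115 ≡ 10 mod 21]
  = (5|21)    [21 ≡ 5 mod 8 ⇒ (2|21) = -1]
  = (21|5)    [QR: 5 ≡ 1 mod 4, sign kept]
  = (1|5)    [21 ≡ 1 mod 5]
  = 1    [(1|5) = 1]

1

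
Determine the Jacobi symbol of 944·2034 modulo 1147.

-1

By multiplicativity, (944·2034|1147) = (944|1147)·(2034|1147).
First factor (944|1147):
Factor out 2: 944 = 2^4·59. Since 1147 ≡ 3 (mod 8), (2|1147) = -1, and (2|1147)^4 = +1. Now have (59|1147).
Both 59 ≡ 3 and 1147 ≡ 3 (mod 4), so reciprocity gives (59|1147) = -(1147|59). Reduce: 1147 ≡ 26 (mod 59). Now have -(26|59).
Factor out 2: 26 = 2·13. Since 59 ≡ 3 (mod 8), (2|59) = -1. Now have (13|59).
13 ≡ 1 (mod 4), so quadratic reciprocity gives (13|59) = (59|13). Reduce: 59 ≡ 7 (mod 13). Now have (7|13).
13 ≡ 1 (mod 4), so quadratic reciprocity gives (7|13) = (13|7). Reduce: 13 ≡ 6 (mod 7). Now have (6|7).
Factor out 2: 6 = 2·3. Since 7 ≡ 7 (mod 8), (2|7) = +1. Now have (3|7).
Both 3 ≡ 3 and 7 ≡ 3 (mod 4), so reciprocity gives (3|7) = -(7|3). Reduce: 7 ≡ 1 (mod 3). Now have -(1|3).
(1|3) = 1. Collecting the sign factors: -1.
Second factor (2034|1147):
Reduce the numerator: 2034 ≡ 887 (mod 1147), so (2034|1147) = (887|1147).
Both 887 ≡ 3 and 1147 ≡ 3 (mod 4), so reciprocity gives (887|1147) = -(1147|887). Reduce: 1147 ≡ 260 (mod 887). Now have -(260|887).
Factor out 2: 260 = 2^2·65. Since 887 ≡ 7 (mod 8), (2|887) = +1, and (2|887)^2 = +1. Now have -(65|887).
65 ≡ 1 (mod 4), so quadratic reciprocity gives (65|887) = (887|65). Reduce: 887 ≡ 42 (mod 65). Now have -(42|65).
Factor out 2: 42 = 2·21. Since 65 ≡ 1 (mod 8), (2|65) = +1. Now have -(21|65).
21 ≡ 1 (mod 4), so quadratic reciprocity gives (21|65) = (65|21). Reduce: 65 ≡ 2 (mod 21). Now have -(2|21).
Factor out 2: 2 = 2. Since 21 ≡ 5 (mod 8), (2|21) = -1. Now have (1|21).
(1|21) = 1. Collecting the sign factors: 1.
Product: (-1)·(1) = -1.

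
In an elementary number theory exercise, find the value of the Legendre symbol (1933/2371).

1933 ≡ 1 (mod 4), so quadratic reciprocity gives (1933/2371) = (2371/1933). Reduce: 2371 ≡ 438 (mod 1933). Now have (438/1933).
Factor out 2: 438 = 2·219. Since 1933 ≡ 5 (mod 8), (2/1933) = -1. Now have -(219/1933).
1933 ≡ 1 (mod 4), so quadratic reciprocity gives (219/1933) = (1933/219). Reduce: 1933 ≡ 181 (mod 219). Now have -(181/219).
181 ≡ 1 (mod 4), so quadratic reciprocity gives (181/219) = (219/181). Reduce: 219 ≡ 38 (mod 181). Now have -(38/181).
Factor out 2: 38 = 2·19. Since 181 ≡ 5 (mod 8), (2/181) = -1. Now have (19/181).
181 ≡ 1 (mod 4), so quadratic reciprocity gives (19/181) = (181/19). Reduce: 181 ≡ 10 (mod 19). Now have (10/19).
Factor out 2: 10 = 2·5. Since 19 ≡ 3 (mod 8), (2/19) = -1. Now have -(5/19).
5 ≡ 1 (mod 4), so quadratic reciprocity gives (5/19) = (19/5). Reduce: 19 ≡ 4 (mod 5). Now have -(4/5).
Factor out 2: 4 = 2^2. Since 5 ≡ 5 (mod 8), (2/5) = -1, and (2/5)^2 = +1. Now have -(1/5).
(1/5) = 1. Collecting the sign factors: -1.

-1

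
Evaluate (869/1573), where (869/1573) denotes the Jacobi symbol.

0

(869/1573)
  = (1573/869)    [QR: 869 ≡ 1 mod 4, sign kept]
  = (704/869)    [1573 ≡ 704 mod 869]
  = (11/869)    [869 ≡ 5 mod 8 ⇒ (2/869)^6 = +1]
  = (869/11)    [QR: 869 ≡ 1 mod 4, sign kept]
  = (0/11)    [869 ≡ 0 mod 11]
  = 0    [numerator 0, gcd > 1]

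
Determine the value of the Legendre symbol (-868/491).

(-868/491)
  = (114/491)    [-868 ≡ 114 mod 491]
  = -(57/491)    [491 ≡ 3 mod 8 ⇒ (2/491) = -1]
  = -(491/57)    [QR: 57 ≡ 1 mod 4, sign kept]
  = -(35/57)    [491 ≡ 35 mod 57]
  = -(57/35)    [QR: 57 ≡ 1 mod 4, sign kept]
  = -(22/35)    [57 ≡ 22 mod 35]
  = (11/35)    [35 ≡ 3 mod 8 ⇒ (2/35) = -1]
  = -(35/11)    [QR: both ≡ 3 mod 4, sign flips]
  = -(2/11)    [35 ≡ 2 mod 11]
  = (1/11)    [11 ≡ 3 mod 8 ⇒ (2/11) = -1]
  = 1    [(1/11) = 1]

1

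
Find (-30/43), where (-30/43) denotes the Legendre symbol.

1

(-30/43)
  = -(30/43)    [43 ≡ 3 mod 4 ⇒ (-1/43) = -1]
  = (15/43)    [43 ≡ 3 mod 8 ⇒ (2/43) = -1]
  = -(43/15)    [QR: both ≡ 3 mod 4, sign flips]
  = -(13/15)    [43 ≡ 13 mod 15]
  = -(15/13)    [QR: 13 ≡ 1 mod 4, sign kept]
  = -(2/13)    [15 ≡ 2 mod 13]
  = (1/13)    [13 ≡ 5 mod 8 ⇒ (2/13) = -1]
  = 1    [(1/13) = 1]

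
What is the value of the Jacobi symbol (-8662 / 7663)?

1

(-8662 / 7663)
  = (6664 / 7663)    [-8662 ≡ 6664 mod 7663]
  = (833 / 7663)    [7663 ≡ 7 mod 8 ⇒ (2 / 7663)^3 = +1]
  = (7663 / 833)    [QR: 833 ≡ 1 mod 4, sign kept]
  = (166 / 833)    [7663 ≡ 166 mod 833]
  = (83 / 833)    [833 ≡ 1 mod 8 ⇒ (2 / 833) = +1]
  = (833 / 83)    [QR: 833 ≡ 1 mod 4, sign kept]
  = (3 / 83)    [833 ≡ 3 mod 83]
  = -(83 / 3)    [QR: both ≡ 3 mod 4, sign flips]
  = -(2 / 3)    [83 ≡ 2 mod 3]
  = (1 / 3)    [3 ≡ 3 mod 8 ⇒ (2 / 3) = -1]
  = 1    [(1 / 3) = 1]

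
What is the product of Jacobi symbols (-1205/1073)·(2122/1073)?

-1

By multiplicativity, (-1205·2122/1073) = (-1205/1073)·(2122/1073).
First factor (-1205/1073):
Reduce the numerator: -1205 ≡ 941 (mod 1073), so (-1205/1073) = (941/1073).
941 ≡ 1 (mod 4), so quadratic reciprocity gives (941/1073) = (1073/941). Reduce: 1073 ≡ 132 (mod 941). Now have (132/941).
Factor out 2: 132 = 2^2·33. Since 941 ≡ 5 (mod 8), (2/941) = -1, and (2/941)^2 = +1. Now have (33/941).
33 ≡ 1 (mod 4), so quadratic reciprocity gives (33/941) = (941/33). Reduce: 941 ≡ 17 (mod 33). Now have (17/33).
17 ≡ 1 (mod 4), so quadratic reciprocity gives (17/33) = (33/17). Reduce: 33 ≡ 16 (mod 17). Now have (16/17).
Factor out 2: 16 = 2^4. Since 17 ≡ 1 (mod 8), (2/17) = +1, and (2/17)^4 = +1. Now have (1/17).
(1/17) = 1. Collecting the sign factors: 1.
Second factor (2122/1073):
Reduce the numerator: 2122 ≡ 1049 (mod 1073), so (2122/1073) = (1049/1073).
1049 ≡ 1 (mod 4), so quadratic reciprocity gives (1049/1073) = (1073/1049). Reduce: 1073 ≡ 24 (mod 1049). Now have (24/1049).
Factor out 2: 24 = 2^3·3. Since 1049 ≡ 1 (mod 8), (2/1049) = +1, and (2/1049)^3 = +1. Now have (3/1049).
1049 ≡ 1 (mod 4), so quadratic reciprocity gives (3/1049) = (1049/3). Reduce: 1049 ≡ 2 (mod 3). Now have (2/3).
Factor out 2: 2 = 2. Since 3 ≡ 3 (mod 8), (2/3) = -1. Now have -(1/3).
(1/3) = 1. Collecting the sign factors: -1.
Product: (1)·(-1) = -1.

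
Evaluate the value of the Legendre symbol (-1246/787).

(-1246/787)
  = -(1246/787)    [787 ≡ 3 mod 4 ⇒ (-1/787) = -1]
  = -(459/787)    [1246 ≡ 459 mod 787]
  = (787/459)    [QR: both ≡ 3 mod 4, sign flips]
  = (328/459)    [787 ≡ 328 mod 459]
  = -(41/459)    [459 ≡ 3 mod 8 ⇒ (2/459)^3 = -1]
  = -(459/41)    [QR: 41 ≡ 1 mod 4, sign kept]
  = -(8/41)    [459 ≡ 8 mod 41]
  = -(1/41)    [41 ≡ 1 mod 8 ⇒ (2/41)^3 = +1]
  = -1    [(1/41) = 1]

-1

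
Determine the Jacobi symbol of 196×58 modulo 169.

By multiplicativity, (196·58|169) = (196|169)·(58|169).
First factor (196|169):
(196|169)
  = (27|169)    [196 ≡ 27 mod 169]
  = (169|27)    [QR: 169 ≡ 1 mod 4, sign kept]
  = (7|27)    [169 ≡ 7 mod 27]
  = -(27|7)    [QR: both ≡ 3 mod 4, sign flips]
  = -(6|7)    [27 ≡ 6 mod 7]
  = -(3|7)    [7 ≡ 7 mod 8 ⇒ (2|7) = +1]
  = (7|3)    [QR: both ≡ 3 mod 4, sign flips]
  = (1|3)    [7 ≡ 1 mod 3]
  = 1    [(1|3) = 1]
Second factor (58|169):
(58|169)
  = (29|169)    [169 ≡ 1 mod 8 ⇒ (2|169) = +1]
  = (169|29)    [QR: 29 ≡ 1 mod 4, sign kept]
  = (24|29)    [169 ≡ 24 mod 29]
  = -(3|29)    [29 ≡ 5 mod 8 ⇒ (2|29)^3 = -1]
  = -(29|3)    [QR: 29 ≡ 1 mod 4, sign kept]
  = -(2|3)    [29 ≡ 2 mod 3]
  = (1|3)    [3 ≡ 3 mod 8 ⇒ (2|3) = -1]
  = 1    [(1|3) = 1]
Product: (1)·(1) = 1.

1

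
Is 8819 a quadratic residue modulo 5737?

Reduce the numerator: 8819 ≡ 3082 (mod 5737), so (8819/5737) = (3082/5737).
Factor out 2: 3082 = 2·1541. Since 5737 ≡ 1 (mod 8), (2/5737) = +1. Now have (1541/5737).
1541 ≡ 1 (mod 4), so quadratic reciprocity gives (1541/5737) = (5737/1541). Reduce: 5737 ≡ 1114 (mod 1541). Now have (1114/1541).
Factor out 2: 1114 = 2·557. Since 1541 ≡ 5 (mod 8), (2/1541) = -1. Now have -(557/1541).
557 ≡ 1 (mod 4), so quadratic reciprocity gives (557/1541) = (1541/557). Reduce: 1541 ≡ 427 (mod 557). Now have -(427/557).
557 ≡ 1 (mod 4), so quadratic reciprocity gives (427/557) = (557/427). Reduce: 557 ≡ 130 (mod 427). Now have -(130/427).
Factor out 2: 130 = 2·65. Since 427 ≡ 3 (mod 8), (2/427) = -1. Now have (65/427).
65 ≡ 1 (mod 4), so quadratic reciprocity gives (65/427) = (427/65). Reduce: 427 ≡ 37 (mod 65). Now have (37/65).
37 ≡ 1 (mod 4), so quadratic reciprocity gives (37/65) = (65/37). Reduce: 65 ≡ 28 (mod 37). Now have (28/37).
Factor out 2: 28 = 2^2·7. Since 37 ≡ 5 (mod 8), (2/37) = -1, and (2/37)^2 = +1. Now have (7/37).
37 ≡ 1 (mod 4), so quadratic reciprocity gives (7/37) = (37/7). Reduce: 37 ≡ 2 (mod 7). Now have (2/7).
Factor out 2: 2 = 2. Since 7 ≡ 7 (mod 8), (2/7) = +1. Now have (1/7).
(1/7) = 1. Collecting the sign factors: 1.
(8819/5737) = 1, and 5737 is prime, so 8819 is a quadratic residue mod 5737.

yes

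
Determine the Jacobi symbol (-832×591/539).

-1

By multiplicativity, (-832·591/539) = (-832/539)·(591/539).
First factor (-832/539):
Reduce the numerator: -832 ≡ 246 (mod 539), so (-832/539) = (246/539).
Factor out 2: 246 = 2·123. Since 539 ≡ 3 (mod 8), (2/539) = -1. Now have -(123/539).
Both 123 ≡ 3 and 539 ≡ 3 (mod 4), so reciprocity gives (123/539) = -(539/123). Reduce: 539 ≡ 47 (mod 123). Now have (47/123).
Both 47 ≡ 3 and 123 ≡ 3 (mod 4), so reciprocity gives (47/123) = -(123/47). Reduce: 123 ≡ 29 (mod 47). Now have -(29/47).
29 ≡ 1 (mod 4), so quadratic reciprocity gives (29/47) = (47/29). Reduce: 47 ≡ 18 (mod 29). Now have -(18/29).
Factor out 2: 18 = 2·9. Since 29 ≡ 5 (mod 8), (2/29) = -1. Now have (9/29).
9 ≡ 1 (mod 4), so quadratic reciprocity gives (9/29) = (29/9). Reduce: 29 ≡ 2 (mod 9). Now have (2/9).
Factor out 2: 2 = 2. Since 9 ≡ 1 (mod 8), (2/9) = +1. Now have (1/9).
(1/9) = 1. Collecting the sign factors: 1.
Second factor (591/539):
Reduce the numerator: 591 ≡ 52 (mod 539), so (591/539) = (52/539).
Factor out 2: 52 = 2^2·13. Since 539 ≡ 3 (mod 8), (2/539) = -1, and (2/539)^2 = +1. Now have (13/539).
13 ≡ 1 (mod 4), so quadratic reciprocity gives (13/539) = (539/13). Reduce: 539 ≡ 6 (mod 13). Now have (6/13).
Factor out 2: 6 = 2·3. Since 13 ≡ 5 (mod 8), (2/13) = -1. Now have -(3/13).
13 ≡ 1 (mod 4), so quadratic reciprocity gives (3/13) = (13/3). Reduce: 13 ≡ 1 (mod 3). Now have -(1/3).
(1/3) = 1. Collecting the sign factors: -1.
Product: (1)·(-1) = -1.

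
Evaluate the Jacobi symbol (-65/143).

0

(-65/143)
  = (78/143)    [-65 ≡ 78 mod 143]
  = (39/143)    [143 ≡ 7 mod 8 ⇒ (2/143) = +1]
  = -(143/39)    [QR: both ≡ 3 mod 4, sign flips]
  = -(26/39)    [143 ≡ 26 mod 39]
  = -(13/39)    [39 ≡ 7 mod 8 ⇒ (2/39) = +1]
  = -(39/13)    [QR: 13 ≡ 1 mod 4, sign kept]
  = -(0/13)    [39 ≡ 0 mod 13]
  = 0    [numerator 0, gcd > 1]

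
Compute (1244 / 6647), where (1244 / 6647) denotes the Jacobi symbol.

Factor out 2: 1244 = 2^2·311. Since 6647 ≡ 7 (mod 8), (2 / 6647) = +1, and (2 / 6647)^2 = +1. Now have (311 / 6647).
Both 311 ≡ 3 and 6647 ≡ 3 (mod 4), so reciprocity gives (311 / 6647) = -(6647 / 311). Reduce: 6647 ≡ 116 (mod 311). Now have -(116 / 311).
Factor out 2: 116 = 2^2·29. Since 311 ≡ 7 (mod 8), (2 / 311) = +1, and (2 / 311)^2 = +1. Now have -(29 / 311).
29 ≡ 1 (mod 4), so quadratic reciprocity gives (29 / 311) = (311 / 29). Reduce: 311 ≡ 21 (mod 29). Now have -(21 / 29).
21 ≡ 1 (mod 4), so quadratic reciprocity gives (21 / 29) = (29 / 21). Reduce: 29 ≡ 8 (mod 21). Now have -(8 / 21).
Factor out 2: 8 = 2^3. Since 21 ≡ 5 (mod 8), (2 / 21) = -1, and (2 / 21)^3 = -1. Now have (1 / 21).
(1 / 21) = 1. Collecting the sign factors: 1.

1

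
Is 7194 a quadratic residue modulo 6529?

Reduce the numerator: 7194 ≡ 665 (mod 6529), so (7194/6529) = (665/6529).
665 ≡ 1 (mod 4), so quadratic reciprocity gives (665/6529) = (6529/665). Reduce: 6529 ≡ 544 (mod 665). Now have (544/665).
Factor out 2: 544 = 2^5·17. Since 665 ≡ 1 (mod 8), (2/665) = +1, and (2/665)^5 = +1. Now have (17/665).
17 ≡ 1 (mod 4), so quadratic reciprocity gives (17/665) = (665/17). Reduce: 665 ≡ 2 (mod 17). Now have (2/17).
Factor out 2: 2 = 2. Since 17 ≡ 1 (mod 8), (2/17) = +1. Now have (1/17).
(1/17) = 1. Collecting the sign factors: 1.
(7194/6529) = 1, and 6529 is prime, so 7194 is a quadratic residue mod 6529.

yes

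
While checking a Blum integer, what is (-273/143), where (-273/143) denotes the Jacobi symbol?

0

(-273/143)
  = -(273/143)    [143 ≡ 3 mod 4 ⇒ (-1/143) = -1]
  = -(130/143)    [273 ≡ 130 mod 143]
  = -(65/143)    [143 ≡ 7 mod 8 ⇒ (2/143) = +1]
  = -(143/65)    [QR: 65 ≡ 1 mod 4, sign kept]
  = -(13/65)    [143 ≡ 13 mod 65]
  = -(65/13)    [QR: 13 ≡ 1 mod 4, sign kept]
  = -(0/13)    [65 ≡ 0 mod 13]
  = 0    [numerator 0, gcd > 1]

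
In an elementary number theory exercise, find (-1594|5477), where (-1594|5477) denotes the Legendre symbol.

-1

Reduce the numerator: -1594 ≡ 3883 (mod 5477), so (-1594|5477) = (3883|5477).
5477 ≡ 1 (mod 4), so quadratic reciprocity gives (3883|5477) = (5477|3883). Reduce: 5477 ≡ 1594 (mod 3883). Now have (1594|3883).
Factor out 2: 1594 = 2·797. Since 3883 ≡ 3 (mod 8), (2|3883) = -1. Now have -(797|3883).
797 ≡ 1 (mod 4), so quadratic reciprocity gives (797|3883) = (3883|797). Reduce: 3883 ≡ 695 (mod 797). Now have -(695|797).
797 ≡ 1 (mod 4), so quadratic reciprocity gives (695|797) = (797|695). Reduce: 797 ≡ 102 (mod 695). Now have -(102|695).
Factor out 2: 102 = 2·51. Since 695 ≡ 7 (mod 8), (2|695) = +1. Now have -(51|695).
Both 51 ≡ 3 and 695 ≡ 3 (mod 4), so reciprocity gives (51|695) = -(695|51). Reduce: 695 ≡ 32 (mod 51). Now have (32|51).
Factor out 2: 32 = 2^5. Since 51 ≡ 3 (mod 8), (2|51) = -1, and (2|51)^5 = -1. Now have -(1|51).
(1|51) = 1. Collecting the sign factors: -1.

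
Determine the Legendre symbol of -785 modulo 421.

-1

Reduce the numerator: -785 ≡ 57 (mod 421), so (-785/421) = (57/421).
57 ≡ 1 (mod 4), so quadratic reciprocity gives (57/421) = (421/57). Reduce: 421 ≡ 22 (mod 57). Now have (22/57).
Factor out 2: 22 = 2·11. Since 57 ≡ 1 (mod 8), (2/57) = +1. Now have (11/57).
57 ≡ 1 (mod 4), so quadratic reciprocity gives (11/57) = (57/11). Reduce: 57 ≡ 2 (mod 11). Now have (2/11).
Factor out 2: 2 = 2. Since 11 ≡ 3 (mod 8), (2/11) = -1. Now have -(1/11).
(1/11) = 1. Collecting the sign factors: -1.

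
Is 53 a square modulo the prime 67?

no

53 ≡ 1 (mod 4), so quadratic reciprocity gives (53/67) = (67/53). Reduce: 67 ≡ 14 (mod 53). Now have (14/53).
Factor out 2: 14 = 2·7. Since 53 ≡ 5 (mod 8), (2/53) = -1. Now have -(7/53).
53 ≡ 1 (mod 4), so quadratic reciprocity gives (7/53) = (53/7). Reduce: 53 ≡ 4 (mod 7). Now have -(4/7).
Factor out 2: 4 = 2^2. Since 7 ≡ 7 (mod 8), (2/7) = +1, and (2/7)^2 = +1. Now have -(1/7).
(1/7) = 1. Collecting the sign factors: -1.
(53/67) = -1, and 67 is prime, so 53 is not a quadratic residue mod 67.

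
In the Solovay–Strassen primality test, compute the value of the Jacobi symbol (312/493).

-1

Factor out 2: 312 = 2^3·39. Since 493 ≡ 5 (mod 8), (2/493) = -1, and (2/493)^3 = -1. Now have -(39/493).
493 ≡ 1 (mod 4), so quadratic reciprocity gives (39/493) = (493/39). Reduce: 493 ≡ 25 (mod 39). Now have -(25/39).
25 ≡ 1 (mod 4), so quadratic reciprocity gives (25/39) = (39/25). Reduce: 39 ≡ 14 (mod 25). Now have -(14/25).
Factor out 2: 14 = 2·7. Since 25 ≡ 1 (mod 8), (2/25) = +1. Now have -(7/25).
25 ≡ 1 (mod 4), so quadratic reciprocity gives (7/25) = (25/7). Reduce: 25 ≡ 4 (mod 7). Now have -(4/7).
Factor out 2: 4 = 2^2. Since 7 ≡ 7 (mod 8), (2/7) = +1, and (2/7)^2 = +1. Now have -(1/7).
(1/7) = 1. Collecting the sign factors: -1.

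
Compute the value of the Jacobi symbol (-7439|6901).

-1

(-7439|6901)
  = (6363|6901)    [-7439 ≡ 6363 mod 6901]
  = (6901|6363)    [QR: 6901 ≡ 1 mod 4, sign kept]
  = (538|6363)    [6901 ≡ 538 mod 6363]
  = -(269|6363)    [6363 ≡ 3 mod 8 ⇒ (2|6363) = -1]
  = -(6363|269)    [QR: 269 ≡ 1 mod 4, sign kept]
  = -(176|269)    [6363 ≡ 176 mod 269]
  = -(11|269)    [269 ≡ 5 mod 8 ⇒ (2|269)^4 = +1]
  = -(269|11)    [QR: 269 ≡ 1 mod 4, sign kept]
  = -(5|11)    [269 ≡ 5 mod 11]
  = -(11|5)    [QR: 5 ≡ 1 mod 4, sign kept]
  = -(1|5)    [11 ≡ 1 mod 5]
  = -1    [(1|5) = 1]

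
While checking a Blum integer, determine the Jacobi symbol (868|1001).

0

(868|1001)
  = (217|1001)    [1001 ≡ 1 mod 8 ⇒ (2|1001)^2 = +1]
  = (1001|217)    [QR: 217 ≡ 1 mod 4, sign kept]
  = (133|217)    [1001 ≡ 133 mod 217]
  = (217|133)    [QR: 133 ≡ 1 mod 4, sign kept]
  = (84|133)    [217 ≡ 84 mod 133]
  = (21|133)    [133 ≡ 5 mod 8 ⇒ (2|133)^2 = +1]
  = (133|21)    [QR: 21 ≡ 1 mod 4, sign kept]
  = (7|21)    [133 ≡ 7 mod 21]
  = (21|7)    [QR: 21 ≡ 1 mod 4, sign kept]
  = (0|7)    [21 ≡ 0 mod 7]
  = 0    [numerator 0, gcd > 1]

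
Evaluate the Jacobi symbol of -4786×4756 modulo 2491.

By multiplicativity, (-4786·4756/2491) = (-4786/2491)·(4756/2491).
First factor (-4786/2491):
Reduce the numerator: -4786 ≡ 196 (mod 2491), so (-4786/2491) = (196/2491).
Factor out 2: 196 = 2^2·49. Since 2491 ≡ 3 (mod 8), (2/2491) = -1, and (2/2491)^2 = +1. Now have (49/2491).
49 ≡ 1 (mod 4), so quadratic reciprocity gives (49/2491) = (2491/49). Reduce: 2491 ≡ 41 (mod 49). Now have (41/49).
41 ≡ 1 (mod 4), so quadratic reciprocity gives (41/49) = (49/41). Reduce: 49 ≡ 8 (mod 41). Now have (8/41).
Factor out 2: 8 = 2^3. Since 41 ≡ 1 (mod 8), (2/41) = +1, and (2/41)^3 = +1. Now have (1/41).
(1/41) = 1. Collecting the sign factors: 1.
Second factor (4756/2491):
Reduce the numerator: 4756 ≡ 2265 (mod 2491), so (4756/2491) = (2265/2491).
2265 ≡ 1 (mod 4), so quadratic reciprocity gives (2265/2491) = (2491/2265). Reduce: 2491 ≡ 226 (mod 2265). Now have (226/2265).
Factor out 2: 226 = 2·113. Since 2265 ≡ 1 (mod 8), (2/2265) = +1. Now have (113/2265).
113 ≡ 1 (mod 4), so quadratic reciprocity gives (113/2265) = (2265/113). Reduce: 2265 ≡ 5 (mod 113). Now have (5/113).
5 ≡ 1 (mod 4), so quadratic reciprocity gives (5/113) = (113/5). Reduce: 113 ≡ 3 (mod 5). Now have (3/5).
5 ≡ 1 (mod 4), so quadratic reciprocity gives (3/5) = (5/3). Reduce: 5 ≡ 2 (mod 3). Now have (2/3).
Factor out 2: 2 = 2. Since 3 ≡ 3 (mod 8), (2/3) = -1. Now have -(1/3).
(1/3) = 1. Collecting the sign factors: -1.
Product: (1)·(-1) = -1.

-1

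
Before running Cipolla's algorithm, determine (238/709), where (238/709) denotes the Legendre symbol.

1

(238/709)
  = -(119/709)    [709 ≡ 5 mod 8 ⇒ (2/709) = -1]
  = -(709/119)    [QR: 709 ≡ 1 mod 4, sign kept]
  = -(114/119)    [709 ≡ 114 mod 119]
  = -(57/119)    [119 ≡ 7 mod 8 ⇒ (2/119) = +1]
  = -(119/57)    [QR: 57 ≡ 1 mod 4, sign kept]
  = -(5/57)    [119 ≡ 5 mod 57]
  = -(57/5)    [QR: 5 ≡ 1 mod 4, sign kept]
  = -(2/5)    [57 ≡ 2 mod 5]
  = (1/5)    [5 ≡ 5 mod 8 ⇒ (2/5) = -1]
  = 1    [(1/5) = 1]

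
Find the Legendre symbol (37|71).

1

37 ≡ 1 (mod 4), so quadratic reciprocity gives (37|71) = (71|37). Reduce: 71 ≡ 34 (mod 37). Now have (34|37).
Factor out 2: 34 = 2·17. Since 37 ≡ 5 (mod 8), (2|37) = -1. Now have -(17|37).
17 ≡ 1 (mod 4), so quadratic reciprocity gives (17|37) = (37|17). Reduce: 37 ≡ 3 (mod 17). Now have -(3|17).
17 ≡ 1 (mod 4), so quadratic reciprocity gives (3|17) = (17|3). Reduce: 17 ≡ 2 (mod 3). Now have -(2|3).
Factor out 2: 2 = 2. Since 3 ≡ 3 (mod 8), (2|3) = -1. Now have (1|3).
(1|3) = 1. Collecting the sign factors: 1.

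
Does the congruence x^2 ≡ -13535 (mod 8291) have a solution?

Reduce the numerator: -13535 ≡ 3047 (mod 8291), so (-13535/8291) = (3047/8291).
Both 3047 ≡ 3 and 8291 ≡ 3 (mod 4), so reciprocity gives (3047/8291) = -(8291/3047). Reduce: 8291 ≡ 2197 (mod 3047). Now have -(2197/3047).
2197 ≡ 1 (mod 4), so quadratic reciprocity gives (2197/3047) = (3047/2197). Reduce: 3047 ≡ 850 (mod 2197). Now have -(850/2197).
Factor out 2: 850 = 2·425. Since 2197 ≡ 5 (mod 8), (2/2197) = -1. Now have (425/2197).
425 ≡ 1 (mod 4), so quadratic reciprocity gives (425/2197) = (2197/425). Reduce: 2197 ≡ 72 (mod 425). Now have (72/425).
Factor out 2: 72 = 2^3·9. Since 425 ≡ 1 (mod 8), (2/425) = +1, and (2/425)^3 = +1. Now have (9/425).
9 ≡ 1 (mod 4), so quadratic reciprocity gives (9/425) = (425/9). Reduce: 425 ≡ 2 (mod 9). Now have (2/9).
Factor out 2: 2 = 2. Since 9 ≡ 1 (mod 8), (2/9) = +1. Now have (1/9).
(1/9) = 1. Collecting the sign factors: 1.
The Legendre symbol is 1, so x^2 ≡ -13535 (mod 8291) has solution.

yes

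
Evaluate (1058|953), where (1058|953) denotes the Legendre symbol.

Reduce the numerator: 1058 ≡ 105 (mod 953), so (1058|953) = (105|953).
105 ≡ 1 (mod 4), so quadratic reciprocity gives (105|953) = (953|105). Reduce: 953 ≡ 8 (mod 105). Now have (8|105).
Factor out 2: 8 = 2^3. Since 105 ≡ 1 (mod 8), (2|105) = +1, and (2|105)^3 = +1. Now have (1|105).
(1|105) = 1. Collecting the sign factors: 1.

1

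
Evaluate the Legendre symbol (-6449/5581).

1

(-6449/5581)
  = (6449/5581)    [5581 ≡ 1 mod 4 ⇒ (-1/5581) = +1]
  = (868/5581)    [6449 ≡ 868 mod 5581]
  = (217/5581)    [5581 ≡ 5 mod 8 ⇒ (2/5581)^2 = +1]
  = (5581/217)    [QR: 217 ≡ 1 mod 4, sign kept]
  = (156/217)    [5581 ≡ 156 mod 217]
  = (39/217)    [217 ≡ 1 mod 8 ⇒ (2/217)^2 = +1]
  = (217/39)    [QR: 217 ≡ 1 mod 4, sign kept]
  = (22/39)    [217 ≡ 22 mod 39]
  = (11/39)    [39 ≡ 7 mod 8 ⇒ (2/39) = +1]
  = -(39/11)    [QR: both ≡ 3 mod 4, sign flips]
  = -(6/11)    [39 ≡ 6 mod 11]
  = (3/11)    [11 ≡ 3 mod 8 ⇒ (2/11) = -1]
  = -(11/3)    [QR: both ≡ 3 mod 4, sign flips]
  = -(2/3)    [11 ≡ 2 mod 3]
  = (1/3)    [3 ≡ 3 mod 8 ⇒ (2/3) = -1]
  = 1    [(1/3) = 1]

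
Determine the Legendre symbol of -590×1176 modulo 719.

-1

By multiplicativity, (-590·1176/719) = (-590/719)·(1176/719).
First factor (-590/719):
Pull out -1: (-590/719) = (-1/719)·(590/719). Since 719 ≡ 3 (mod 4), (-1/719) = -1. Now have -(590/719).
Factor out 2: 590 = 2·295. Since 719 ≡ 7 (mod 8), (2/719) = +1. Now have -(295/719).
Both 295 ≡ 3 and 719 ≡ 3 (mod 4), so reciprocity gives (295/719) = -(719/295). Reduce: 719 ≡ 129 (mod 295). Now have (129/295).
129 ≡ 1 (mod 4), so quadratic reciprocity gives (129/295) = (295/129). Reduce: 295 ≡ 37 (mod 129). Now have (37/129).
37 ≡ 1 (mod 4), so quadratic reciprocity gives (37/129) = (129/37). Reduce: 129 ≡ 18 (mod 37). Now have (18/37).
Factor out 2: 18 = 2·9. Since 37 ≡ 5 (mod 8), (2/37) = -1. Now have -(9/37).
9 ≡ 1 (mod 4), so quadratic reciprocity gives (9/37) = (37/9). Reduce: 37 ≡ 1 (mod 9). Now have -(1/9).
(1/9) = 1. Collecting the sign factors: -1.
Second factor (1176/719):
Reduce the numerator: 1176 ≡ 457 (mod 719), so (1176/719) = (457/719).
457 ≡ 1 (mod 4), so quadratic reciprocity gives (457/719) = (719/457). Reduce: 719 ≡ 262 (mod 457). Now have (262/457).
Factor out 2: 262 = 2·131. Since 457 ≡ 1 (mod 8), (2/457) = +1. Now have (131/457).
457 ≡ 1 (mod 4), so quadratic reciprocity gives (131/457) = (457/131). Reduce: 457 ≡ 64 (mod 131). Now have (64/131).
Factor out 2: 64 = 2^6. Since 131 ≡ 3 (mod 8), (2/131) = -1, and (2/131)^6 = +1. Now have (1/131).
(1/131) = 1. Collecting the sign factors: 1.
Product: (-1)·(1) = -1.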